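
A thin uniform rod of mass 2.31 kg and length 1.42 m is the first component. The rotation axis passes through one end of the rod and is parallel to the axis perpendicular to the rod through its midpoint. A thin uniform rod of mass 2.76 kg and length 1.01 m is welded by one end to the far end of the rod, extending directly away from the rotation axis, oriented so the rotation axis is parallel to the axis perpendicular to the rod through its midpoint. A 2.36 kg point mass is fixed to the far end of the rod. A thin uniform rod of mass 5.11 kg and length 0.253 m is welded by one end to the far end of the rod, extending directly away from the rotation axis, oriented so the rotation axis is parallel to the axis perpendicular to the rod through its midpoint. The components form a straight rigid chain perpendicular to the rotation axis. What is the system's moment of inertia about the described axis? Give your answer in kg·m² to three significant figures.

Thin rod: I_cm = (1/12)ML² = (1/12)(2.31)(1.42)² = 0.38816 kg·m²; centre at d = 0.71 m, so the parallel axis theorem gives I = 0.38816 + (2.31)(0.71)² = 1.5526 kg·m².
Thin rod: I_cm = (1/12)ML² = (1/12)(2.76)(1.01)² = 0.23462 kg·m²; centre at d = 0.71 + 0.71 + 0.505 = 1.925 m, so the parallel axis theorem gives I = 0.23462 + (2.76)(1.925)² = 10.462 kg·m².
Point mass: I_cm = 0; centre at d = 0.71 + 0.71 + 0.505 + 0.505 = 2.43 m, so the parallel axis theorem gives I = 0 + (2.36)(2.43)² = 13.936 kg·m².
Thin rod: I_cm = (1/12)ML² = (1/12)(5.11)(0.253)² = 0.027257 kg·m²; centre at d = 0.71 + 0.71 + 0.505 + 0.505 + 0.1265 = 2.5565 m, so the parallel axis theorem gives I = 0.027257 + (5.11)(2.5565)² = 33.425 kg·m².
Total I = 1.5526 + 10.462 + 13.936 + 33.425 = 59.375 kg·m².

59.4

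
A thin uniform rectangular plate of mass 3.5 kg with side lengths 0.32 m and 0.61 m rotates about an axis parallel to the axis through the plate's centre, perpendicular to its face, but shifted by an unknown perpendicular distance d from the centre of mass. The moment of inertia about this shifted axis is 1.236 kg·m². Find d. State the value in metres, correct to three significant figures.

0.560

About the centre-of-mass axis, I_cm = (1/12)M(a²+b²) = (1/12)(3.5)[(0.32)² + (0.61)²] = 0.1384 kg·m².
Parallel axis theorem: I = I_cm + Md², so Md² = 1.236 − 0.1384 = 1.0976 kg·m².
d = √(1.0976 / 3.5) = 0.56 m.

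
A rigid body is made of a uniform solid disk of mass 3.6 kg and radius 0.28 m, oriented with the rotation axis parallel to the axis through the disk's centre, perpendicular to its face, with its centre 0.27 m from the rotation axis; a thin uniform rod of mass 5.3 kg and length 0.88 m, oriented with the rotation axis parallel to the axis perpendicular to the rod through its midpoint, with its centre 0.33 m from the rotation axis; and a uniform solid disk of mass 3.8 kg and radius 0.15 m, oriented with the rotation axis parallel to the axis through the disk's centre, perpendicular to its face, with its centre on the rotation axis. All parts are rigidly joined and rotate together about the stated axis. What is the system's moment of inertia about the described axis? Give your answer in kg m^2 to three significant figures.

Solid disk: I_cm = (1/2)MR² = (1/2)(3.6)(0.28)² = 0.14112 kg m^2; centre at d = 0.27 m, so the parallel axis theorem gives I = 0.14112 + (3.6)(0.27)² = 0.40356 kg m^2.
Thin rod: I_cm = (1/12)ML² = (1/12)(5.3)(0.88)² = 0.34203 kg m^2; centre at d = 0.33 m, so the parallel axis theorem gives I = 0.34203 + (5.3)(0.33)² = 0.9192 kg m^2.
Solid disk: I_cm = (1/2)MR² = (1/2)(3.8)(0.15)² = 0.04275 kg m^2; axis through the centre, so I = 0.04275 kg m^2.
Total I = 0.40356 + 0.9192 + 0.04275 = 1.3655 kg m^2.

1.37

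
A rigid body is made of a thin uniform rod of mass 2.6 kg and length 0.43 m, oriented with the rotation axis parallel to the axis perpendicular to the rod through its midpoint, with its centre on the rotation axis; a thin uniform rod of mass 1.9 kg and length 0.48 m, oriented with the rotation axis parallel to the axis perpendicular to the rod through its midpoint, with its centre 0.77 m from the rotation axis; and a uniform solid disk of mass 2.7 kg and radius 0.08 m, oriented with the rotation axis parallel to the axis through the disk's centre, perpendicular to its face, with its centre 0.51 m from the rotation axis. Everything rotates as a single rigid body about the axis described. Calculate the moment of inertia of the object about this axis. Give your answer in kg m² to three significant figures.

Thin rod: I_cm = (1/12)ML² = (1/12)(2.6)(0.43)² = 0.040062 kg m²; axis through the centre, so I = 0.040062 kg m².
Thin rod: I_cm = (1/12)ML² = (1/12)(1.9)(0.48)² = 0.03648 kg m²; centre at d = 0.77 m, so the parallel axis theorem gives I = 0.03648 + (1.9)(0.77)² = 1.163 kg m².
Solid disk: I_cm = (1/2)MR² = (1/2)(2.7)(0.08)² = 0.00864 kg m²; centre at d = 0.51 m, so the parallel axis theorem gives I = 0.00864 + (2.7)(0.51)² = 0.71091 kg m².
Total I = 0.040062 + 1.163 + 0.71091 = 1.914 kg m².

1.91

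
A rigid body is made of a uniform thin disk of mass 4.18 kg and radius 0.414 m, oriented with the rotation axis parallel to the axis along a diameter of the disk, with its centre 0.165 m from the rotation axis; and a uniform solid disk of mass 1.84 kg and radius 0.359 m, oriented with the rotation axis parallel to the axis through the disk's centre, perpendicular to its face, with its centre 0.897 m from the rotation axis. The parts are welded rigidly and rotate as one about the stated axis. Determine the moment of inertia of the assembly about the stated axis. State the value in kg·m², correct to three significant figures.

1.89

Thin disk: I_cm = (1/4)MR² = (1/4)(4.18)(0.414)² = 0.17911 kg·m²; centre at d = 0.165 m, so the parallel axis theorem gives I = 0.17911 + (4.18)(0.165)² = 0.29291 kg·m².
Solid disk: I_cm = (1/2)MR² = (1/2)(1.84)(0.359)² = 0.11857 kg·m²; centre at d = 0.897 m, so the parallel axis theorem gives I = 0.11857 + (1.84)(0.897)² = 1.5991 kg·m².
Total I = 0.29291 + 1.5991 = 1.892 kg·m².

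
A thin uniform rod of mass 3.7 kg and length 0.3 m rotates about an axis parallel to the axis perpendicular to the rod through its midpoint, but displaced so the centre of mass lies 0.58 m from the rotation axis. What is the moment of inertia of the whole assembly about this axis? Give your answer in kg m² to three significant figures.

1.27

I_cm = (1/12)ML² = (1/12)(3.7)(0.3)² = 0.02775 kg m²; centre at d = 0.58 m, so I = I_cm + Md² gives I = 0.02775 + (3.7)(0.58)² = 1.2724 kg m².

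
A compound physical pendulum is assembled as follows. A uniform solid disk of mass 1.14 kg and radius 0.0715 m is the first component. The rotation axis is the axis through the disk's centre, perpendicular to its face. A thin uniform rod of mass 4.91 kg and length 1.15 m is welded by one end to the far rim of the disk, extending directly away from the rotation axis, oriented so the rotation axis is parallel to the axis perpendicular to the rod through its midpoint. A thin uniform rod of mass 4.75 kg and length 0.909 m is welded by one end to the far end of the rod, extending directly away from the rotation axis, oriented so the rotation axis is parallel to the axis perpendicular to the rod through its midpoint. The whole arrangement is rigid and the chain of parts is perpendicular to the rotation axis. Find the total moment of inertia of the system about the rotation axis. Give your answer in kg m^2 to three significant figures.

16.3

Solid disk: I_cm = (1/2)MR² = (1/2)(1.14)(0.0715)² = 0.002914 kg m^2; axis through the centre, so I = 0.002914 kg m^2.
Thin rod: I_cm = (1/12)ML² = (1/12)(4.91)(1.15)² = 0.54112 kg m^2; centre at d = 0.0715 + 0.575 = 0.6465 m, so I = I_cm + Md² gives I = 0.54112 + (4.91)(0.6465)² = 2.5933 kg m^2.
Thin rod: I_cm = (1/12)ML² = (1/12)(4.75)(0.909)² = 0.32707 kg m^2; centre at d = 0.0715 + 0.575 + 0.575 + 0.4545 = 1.676 m, so I = I_cm + Md² gives I = 0.32707 + (4.75)(1.676)² = 13.67 kg m^2.
Total I = 0.002914 + 2.5933 + 13.67 = 16.266 kg m^2.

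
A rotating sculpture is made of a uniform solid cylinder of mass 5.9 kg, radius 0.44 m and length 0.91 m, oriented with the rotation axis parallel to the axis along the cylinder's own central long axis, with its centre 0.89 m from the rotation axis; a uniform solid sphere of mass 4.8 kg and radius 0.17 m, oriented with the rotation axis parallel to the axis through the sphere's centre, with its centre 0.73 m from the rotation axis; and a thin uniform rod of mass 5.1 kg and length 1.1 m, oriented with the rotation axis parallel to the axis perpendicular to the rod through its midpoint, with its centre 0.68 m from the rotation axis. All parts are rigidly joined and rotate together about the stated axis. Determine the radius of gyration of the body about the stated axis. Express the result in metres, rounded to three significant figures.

0.824

Solid cylinder: I_cm = (1/2)MR² = (1/2)(5.9)(0.44)² = 0.57112 kg m^2; centre at d = 0.89 m, so I = I_cm + Md² gives I = 0.57112 + (5.9)(0.89)² = 5.2445 kg m^2.
Solid sphere: I_cm = (2/5)MR² = (2/5)(4.8)(0.17)² = 0.055488 kg m^2; centre at d = 0.73 m, so I = I_cm + Md² gives I = 0.055488 + (4.8)(0.73)² = 2.6134 kg m^2.
Thin rod: I_cm = (1/12)ML² = (1/12)(5.1)(1.1)² = 0.51425 kg m^2; centre at d = 0.68 m, so I = I_cm + Md² gives I = 0.51425 + (5.1)(0.68)² = 2.8725 kg m^2.
Total I = 10.73 kg m^2; total mass M = 15.8 kg.
k = √(I/M) = √(10.73/15.8) = 0.8241 m.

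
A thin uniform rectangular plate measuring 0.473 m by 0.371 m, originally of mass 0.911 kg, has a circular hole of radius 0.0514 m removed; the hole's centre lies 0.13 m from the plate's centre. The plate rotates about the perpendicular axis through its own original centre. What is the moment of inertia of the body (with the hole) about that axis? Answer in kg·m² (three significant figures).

Unpierced body about its centre: I₀ = (1/12)M(a²+b²) = (1/12)(0.911)[(0.473)² + (0.371)²] = 0.027434 kg·m².
The removed disk has mass m = M·πr²/(ab) = (0.911)·π(0.0514)²/(0.473·0.371) = 0.043088 kg (same uniform areal density).
Its moment of inertia about the rotation axis (parallel-axis theorem): I_hole = (1/2)mr² + md² = (1/2)(0.043088)(0.0514)² + (0.043088)(0.13)² = 0.00078511 kg·m².
Treating the hole as negative mass, I = I₀ − I_hole = 0.027434 − 0.00078511 = 0.026649 kg·m².

0.0266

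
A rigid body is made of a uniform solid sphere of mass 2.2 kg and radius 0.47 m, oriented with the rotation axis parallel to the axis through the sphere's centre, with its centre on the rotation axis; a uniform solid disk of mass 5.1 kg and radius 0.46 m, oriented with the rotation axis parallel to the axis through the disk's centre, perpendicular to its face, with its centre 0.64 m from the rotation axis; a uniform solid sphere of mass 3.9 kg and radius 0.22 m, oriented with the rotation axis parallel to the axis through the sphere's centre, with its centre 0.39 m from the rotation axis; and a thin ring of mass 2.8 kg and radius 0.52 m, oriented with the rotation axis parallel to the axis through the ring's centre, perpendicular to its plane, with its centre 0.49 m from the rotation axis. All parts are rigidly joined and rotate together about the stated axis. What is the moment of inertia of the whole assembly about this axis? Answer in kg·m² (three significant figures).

Solid sphere: I_cm = (2/5)MR² = (2/5)(2.2)(0.47)² = 0.19439 kg·m²; axis through the centre, so I = 0.19439 kg·m².
Solid disk: I_cm = (1/2)MR² = (1/2)(5.1)(0.46)² = 0.53958 kg·m²; centre at d = 0.64 m, so the parallel axis theorem gives I = 0.53958 + (5.1)(0.64)² = 2.6285 kg·m².
Solid sphere: I_cm = (2/5)MR² = (2/5)(3.9)(0.22)² = 0.075504 kg·m²; centre at d = 0.39 m, so the parallel axis theorem gives I = 0.075504 + (3.9)(0.39)² = 0.66869 kg·m².
Thin ring: I_cm = MR² = (2.8)(0.52)² = 0.75712 kg·m²; centre at d = 0.49 m, so the parallel axis theorem gives I = 0.75712 + (2.8)(0.49)² = 1.4294 kg·m².
Total I = 0.19439 + 2.6285 + 0.66869 + 1.4294 = 4.921 kg·m².

4.92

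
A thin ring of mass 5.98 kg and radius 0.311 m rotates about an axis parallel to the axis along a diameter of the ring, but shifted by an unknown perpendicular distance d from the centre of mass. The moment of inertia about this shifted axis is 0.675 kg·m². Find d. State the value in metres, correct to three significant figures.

About the centre-of-mass axis, I_cm = (1/2)MR² = (1/2)(5.98)(0.311)² = 0.2892 kg·m².
Parallel axis theorem: I = I_cm + Md², so Md² = 0.675 − 0.2892 = 0.3858 kg·m².
d = √(0.3858 / 5.98) = 0.254 m.

0.254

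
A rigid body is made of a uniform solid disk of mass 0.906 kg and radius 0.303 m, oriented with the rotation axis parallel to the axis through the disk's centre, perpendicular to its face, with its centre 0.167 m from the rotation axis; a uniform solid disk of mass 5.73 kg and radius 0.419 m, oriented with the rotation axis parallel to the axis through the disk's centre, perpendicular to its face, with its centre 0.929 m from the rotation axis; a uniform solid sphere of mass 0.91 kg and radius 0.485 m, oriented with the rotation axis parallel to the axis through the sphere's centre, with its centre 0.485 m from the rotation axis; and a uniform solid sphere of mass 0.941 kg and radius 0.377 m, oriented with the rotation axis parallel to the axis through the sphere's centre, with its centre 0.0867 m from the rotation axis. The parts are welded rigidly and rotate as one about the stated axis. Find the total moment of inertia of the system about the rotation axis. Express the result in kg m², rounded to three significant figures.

5.88

Solid disk: I_cm = (1/2)MR² = (1/2)(0.906)(0.303)² = 0.041589 kg m²; centre at d = 0.167 m, so I = I_cm + Md² gives I = 0.041589 + (0.906)(0.167)² = 0.066857 kg m².
Solid disk: I_cm = (1/2)MR² = (1/2)(5.73)(0.419)² = 0.50298 kg m²; centre at d = 0.929 m, so I = I_cm + Md² gives I = 0.50298 + (5.73)(0.929)² = 5.4482 kg m².
Solid sphere: I_cm = (2/5)MR² = (2/5)(0.91)(0.485)² = 0.085622 kg m²; centre at d = 0.485 m, so I = I_cm + Md² gives I = 0.085622 + (0.91)(0.485)² = 0.29968 kg m².
Solid sphere: I_cm = (2/5)MR² = (2/5)(0.941)(0.377)² = 0.053497 kg m²; centre at d = 0.0867 m, so I = I_cm + Md² gives I = 0.053497 + (0.941)(0.0867)² = 0.060571 kg m².
Total I = 0.066857 + 5.4482 + 0.29968 + 0.060571 = 5.8753 kg m².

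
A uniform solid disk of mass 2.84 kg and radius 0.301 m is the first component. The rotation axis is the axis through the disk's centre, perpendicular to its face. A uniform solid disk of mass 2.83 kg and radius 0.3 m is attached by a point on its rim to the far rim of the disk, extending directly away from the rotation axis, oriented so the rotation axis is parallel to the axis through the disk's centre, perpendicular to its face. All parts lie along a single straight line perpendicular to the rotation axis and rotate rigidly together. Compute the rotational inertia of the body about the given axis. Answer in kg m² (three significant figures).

Solid disk: I_cm = (1/2)MR² = (1/2)(2.84)(0.301)² = 0.12865 kg m²; axis through the centre, so I = 0.12865 kg m².
Solid disk: I_cm = (1/2)MR² = (1/2)(2.83)(0.3)² = 0.12735 kg m²; centre at d = 0.301 + 0.3 = 0.601 m, so the parallel axis theorem gives I = 0.12735 + (2.83)(0.601)² = 1.1495 kg m².
Total I = 0.12865 + 1.1495 = 1.2782 kg m².

1.28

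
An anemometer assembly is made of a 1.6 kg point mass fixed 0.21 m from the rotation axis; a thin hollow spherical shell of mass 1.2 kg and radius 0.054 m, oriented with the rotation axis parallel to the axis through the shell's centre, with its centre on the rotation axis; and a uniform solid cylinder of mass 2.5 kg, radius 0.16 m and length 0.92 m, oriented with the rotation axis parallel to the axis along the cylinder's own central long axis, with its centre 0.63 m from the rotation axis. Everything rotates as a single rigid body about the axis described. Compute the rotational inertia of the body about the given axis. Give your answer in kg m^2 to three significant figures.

Point mass: I_cm = 0; centre at d = 0.21 m, so I = I_cm + Md² gives I = 0 + (1.6)(0.21)² = 0.07056 kg m^2.
Spherical shell: I_cm = (2/3)MR² = (2/3)(1.2)(0.054)² = 0.0023328 kg m^2; axis through the centre, so I = 0.0023328 kg m^2.
Solid cylinder: I_cm = (1/2)MR² = (1/2)(2.5)(0.16)² = 0.032 kg m^2; centre at d = 0.63 m, so I = I_cm + Md² gives I = 0.032 + (2.5)(0.63)² = 1.0243 kg m^2.
Total I = 0.07056 + 0.0023328 + 1.0243 = 1.0971 kg m^2.

1.10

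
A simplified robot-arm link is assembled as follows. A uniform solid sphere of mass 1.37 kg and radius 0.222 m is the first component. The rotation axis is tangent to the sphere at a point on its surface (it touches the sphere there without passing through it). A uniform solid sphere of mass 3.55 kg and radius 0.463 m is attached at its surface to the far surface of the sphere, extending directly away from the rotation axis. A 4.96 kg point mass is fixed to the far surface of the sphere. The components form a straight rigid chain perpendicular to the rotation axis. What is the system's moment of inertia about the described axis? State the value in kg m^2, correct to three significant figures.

Solid sphere: I_cm = (2/5)MR² = (2/5)(1.37)(0.222)² = 0.027008 kg m^2; centre at d = 0.222 m, so I = I_cm + Md² gives I = 0.027008 + (1.37)(0.222)² = 0.094527 kg m^2.
Solid sphere: I_cm = (2/5)MR² = (2/5)(3.55)(0.463)² = 0.3044 kg m^2; centre at d = 0.222 + 0.222 + 0.463 = 0.907 m, so I = I_cm + Md² gives I = 0.3044 + (3.55)(0.907)² = 3.2248 kg m^2.
Point mass: I_cm = 0; centre at d = 0.222 + 0.222 + 0.463 + 0.463 = 1.37 m, so I = I_cm + Md² gives I = 0 + (4.96)(1.37)² = 9.3094 kg m^2.
Total I = 0.094527 + 3.2248 + 9.3094 = 12.629 kg m^2.

12.6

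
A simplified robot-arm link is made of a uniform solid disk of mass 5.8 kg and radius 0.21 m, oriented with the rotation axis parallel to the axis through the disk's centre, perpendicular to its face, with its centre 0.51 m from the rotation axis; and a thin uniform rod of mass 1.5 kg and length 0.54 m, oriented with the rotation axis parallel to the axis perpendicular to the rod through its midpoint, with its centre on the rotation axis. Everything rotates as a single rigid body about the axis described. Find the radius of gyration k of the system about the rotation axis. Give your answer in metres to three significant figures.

0.479

Solid disk: I_cm = (1/2)MR² = (1/2)(5.8)(0.21)² = 0.12789 kg m²; centre at d = 0.51 m, so the parallel axis theorem gives I = 0.12789 + (5.8)(0.51)² = 1.6365 kg m².
Thin rod: I_cm = (1/12)ML² = (1/12)(1.5)(0.54)² = 0.03645 kg m²; axis through the centre, so I = 0.03645 kg m².
Total I = 1.6729 kg m²; total mass M = 7.3 kg.
k = √(I/M) = √(1.6729/7.3) = 0.47871 m.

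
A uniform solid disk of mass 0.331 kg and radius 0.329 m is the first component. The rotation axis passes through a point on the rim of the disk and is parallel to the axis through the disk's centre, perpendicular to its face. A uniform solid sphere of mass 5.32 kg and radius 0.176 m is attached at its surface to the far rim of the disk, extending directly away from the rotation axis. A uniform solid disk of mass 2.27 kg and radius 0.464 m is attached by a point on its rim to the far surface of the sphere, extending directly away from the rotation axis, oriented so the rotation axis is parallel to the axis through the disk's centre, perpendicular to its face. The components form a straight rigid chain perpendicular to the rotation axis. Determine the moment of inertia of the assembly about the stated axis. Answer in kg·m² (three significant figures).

Solid disk: I_cm = (1/2)MR² = (1/2)(0.331)(0.329)² = 0.017914 kg·m²; centre at d = 0.329 m, so the parallel axis theorem gives I = 0.017914 + (0.331)(0.329)² = 0.053742 kg·m².
Solid sphere: I_cm = (2/5)MR² = (2/5)(5.32)(0.176)² = 0.065917 kg·m²; centre at d = 0.329 + 0.329 + 0.176 = 0.834 m, so the parallel axis theorem gives I = 0.065917 + (5.32)(0.834)² = 3.7663 kg·m².
Solid disk: I_cm = (1/2)MR² = (1/2)(2.27)(0.464)² = 0.24436 kg·m²; centre at d = 0.329 + 0.329 + 0.176 + 0.176 + 0.464 = 1.474 m, so the parallel axis theorem gives I = 0.24436 + (2.27)(1.474)² = 5.1763 kg·m².
Total I = 0.053742 + 3.7663 + 5.1763 = 8.9964 kg·m².

9.00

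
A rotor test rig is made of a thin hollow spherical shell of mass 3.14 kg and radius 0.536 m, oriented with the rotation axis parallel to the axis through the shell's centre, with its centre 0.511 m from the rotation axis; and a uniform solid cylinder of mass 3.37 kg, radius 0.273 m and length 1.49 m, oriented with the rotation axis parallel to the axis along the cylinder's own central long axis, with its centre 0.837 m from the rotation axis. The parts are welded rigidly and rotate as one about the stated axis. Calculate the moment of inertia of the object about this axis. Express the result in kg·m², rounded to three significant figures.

Spherical shell: I_cm = (2/3)MR² = (2/3)(3.14)(0.536)² = 0.60141 kg·m²; centre at d = 0.511 m, so the parallel axis theorem gives I = 0.60141 + (3.14)(0.511)² = 1.4213 kg·m².
Solid cylinder: I_cm = (1/2)MR² = (1/2)(3.37)(0.273)² = 0.12558 kg·m²; centre at d = 0.837 m, so the parallel axis theorem gives I = 0.12558 + (3.37)(0.837)² = 2.4865 kg·m².
Total I = 1.4213 + 2.4865 = 3.9078 kg·m².

3.91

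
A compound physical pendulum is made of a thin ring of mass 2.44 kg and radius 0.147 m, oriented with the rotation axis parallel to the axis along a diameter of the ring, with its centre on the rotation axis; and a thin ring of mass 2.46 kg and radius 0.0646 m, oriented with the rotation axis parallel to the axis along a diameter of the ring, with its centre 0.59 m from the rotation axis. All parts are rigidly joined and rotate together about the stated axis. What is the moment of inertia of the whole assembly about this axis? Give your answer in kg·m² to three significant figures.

Thin ring: I_cm = (1/2)MR² = (1/2)(2.44)(0.147)² = 0.026363 kg·m²; axis through the centre, so I = 0.026363 kg·m².
Thin ring: I_cm = (1/2)MR² = (1/2)(2.46)(0.0646)² = 0.005133 kg·m²; centre at d = 0.59 m, so I = I_cm + Md² gives I = 0.005133 + (2.46)(0.59)² = 0.86146 kg·m².
Total I = 0.026363 + 0.86146 = 0.88782 kg·m².

0.888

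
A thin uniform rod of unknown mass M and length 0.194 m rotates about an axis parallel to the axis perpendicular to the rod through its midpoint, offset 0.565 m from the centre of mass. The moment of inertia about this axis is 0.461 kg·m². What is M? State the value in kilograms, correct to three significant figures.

1.43

I = I_cm + Md² = (1/12)ML² + Md² = M·[0.0833333·(0.194)² + (0.565)²] = M·0.32236.
So M = 0.461 / 0.32236 = 1.4301 kg.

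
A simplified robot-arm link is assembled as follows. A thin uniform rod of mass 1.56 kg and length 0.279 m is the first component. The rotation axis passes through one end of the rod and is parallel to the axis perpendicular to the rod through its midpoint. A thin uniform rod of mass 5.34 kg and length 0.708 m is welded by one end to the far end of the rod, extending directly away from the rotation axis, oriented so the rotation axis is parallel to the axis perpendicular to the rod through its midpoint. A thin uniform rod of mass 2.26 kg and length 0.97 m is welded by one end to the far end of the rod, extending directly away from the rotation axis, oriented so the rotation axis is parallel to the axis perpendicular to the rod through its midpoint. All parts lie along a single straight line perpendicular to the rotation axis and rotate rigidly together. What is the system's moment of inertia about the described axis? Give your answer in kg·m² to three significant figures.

Thin rod: I_cm = (1/12)ML² = (1/12)(1.56)(0.279)² = 0.010119 kg·m²; centre at d = 0.1395 m, so I = I_cm + Md² gives I = 0.010119 + (1.56)(0.1395)² = 0.040477 kg·m².
Thin rod: I_cm = (1/12)ML² = (1/12)(5.34)(0.708)² = 0.22306 kg·m²; centre at d = 0.1395 + 0.1395 + 0.354 = 0.633 m, so I = I_cm + Md² gives I = 0.22306 + (5.34)(0.633)² = 2.3627 kg·m².
Thin rod: I_cm = (1/12)ML² = (1/12)(2.26)(0.97)² = 0.1772 kg·m²; centre at d = 0.1395 + 0.1395 + 0.354 + 0.354 + 0.485 = 1.472 m, so I = I_cm + Md² gives I = 0.1772 + (2.26)(1.472)² = 5.0741 kg·m².
Total I = 0.040477 + 2.3627 + 5.0741 = 7.4774 kg·m².

7.48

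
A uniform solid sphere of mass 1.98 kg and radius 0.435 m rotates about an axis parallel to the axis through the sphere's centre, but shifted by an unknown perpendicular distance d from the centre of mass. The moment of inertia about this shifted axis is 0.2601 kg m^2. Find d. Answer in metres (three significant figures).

About the centre-of-mass axis, I_cm = (2/5)MR² = (2/5)(1.98)(0.435)² = 0.14987 kg m^2.
Parallel axis theorem: I = I_cm + Md², so Md² = 0.2601 − 0.14987 = 0.11023 kg m^2.
d = √(0.11023 / 1.98) = 0.23595 m.

0.236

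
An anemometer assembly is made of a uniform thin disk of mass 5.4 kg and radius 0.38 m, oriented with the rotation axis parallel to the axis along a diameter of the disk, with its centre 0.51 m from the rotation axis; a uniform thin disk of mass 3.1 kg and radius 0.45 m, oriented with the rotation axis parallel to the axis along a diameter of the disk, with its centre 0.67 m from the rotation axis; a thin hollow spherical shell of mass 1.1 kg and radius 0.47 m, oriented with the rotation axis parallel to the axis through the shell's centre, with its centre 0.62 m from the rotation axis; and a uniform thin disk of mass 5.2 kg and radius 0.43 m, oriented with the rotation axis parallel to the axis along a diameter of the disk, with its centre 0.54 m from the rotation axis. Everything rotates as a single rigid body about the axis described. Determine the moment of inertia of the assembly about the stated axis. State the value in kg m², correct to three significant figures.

5.49

Thin disk: I_cm = (1/4)MR² = (1/4)(5.4)(0.38)² = 0.19494 kg m²; centre at d = 0.51 m, so the parallel axis theorem gives I = 0.19494 + (5.4)(0.51)² = 1.5995 kg m².
Thin disk: I_cm = (1/4)MR² = (1/4)(3.1)(0.45)² = 0.15694 kg m²; centre at d = 0.67 m, so the parallel axis theorem gives I = 0.15694 + (3.1)(0.67)² = 1.5485 kg m².
Spherical shell: I_cm = (2/3)MR² = (2/3)(1.1)(0.47)² = 0.16199 kg m²; centre at d = 0.62 m, so the parallel axis theorem gives I = 0.16199 + (1.1)(0.62)² = 0.58483 kg m².
Thin disk: I_cm = (1/4)MR² = (1/4)(5.2)(0.43)² = 0.24037 kg m²; centre at d = 0.54 m, so the parallel axis theorem gives I = 0.24037 + (5.2)(0.54)² = 1.7567 kg m².
Total I = 1.5995 + 1.5485 + 0.58483 + 1.7567 = 5.4895 kg m².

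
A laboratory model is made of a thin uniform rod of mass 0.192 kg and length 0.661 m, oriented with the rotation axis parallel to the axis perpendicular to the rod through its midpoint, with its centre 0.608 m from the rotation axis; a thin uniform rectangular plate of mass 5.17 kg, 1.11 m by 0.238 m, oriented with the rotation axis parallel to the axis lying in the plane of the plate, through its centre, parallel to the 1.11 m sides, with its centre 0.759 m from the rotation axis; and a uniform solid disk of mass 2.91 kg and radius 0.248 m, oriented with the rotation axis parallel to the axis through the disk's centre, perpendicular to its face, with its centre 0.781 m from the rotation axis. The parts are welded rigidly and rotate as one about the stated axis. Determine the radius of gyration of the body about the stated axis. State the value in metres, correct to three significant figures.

0.773

Thin rod: I_cm = (1/12)ML² = (1/12)(0.192)(0.661)² = 0.0069907 kg·m²; centre at d = 0.608 m, so the parallel axis theorem gives I = 0.0069907 + (0.192)(0.608)² = 0.077966 kg·m².
Rectangular plate: I_cm = (1/12)Mb² = (1/12)(5.17)(0.238)² = 0.024404 kg·m²; centre at d = 0.759 m, so the parallel axis theorem gives I = 0.024404 + (5.17)(0.759)² = 3.0027 kg·m².
Solid disk: I_cm = (1/2)MR² = (1/2)(2.91)(0.248)² = 0.089488 kg·m²; centre at d = 0.781 m, so the parallel axis theorem gives I = 0.089488 + (2.91)(0.781)² = 1.8645 kg·m².
Total I = 4.9452 kg·m²; total mass M = 8.272 kg.
k = √(I/M) = √(4.9452/8.272) = 0.77319 m.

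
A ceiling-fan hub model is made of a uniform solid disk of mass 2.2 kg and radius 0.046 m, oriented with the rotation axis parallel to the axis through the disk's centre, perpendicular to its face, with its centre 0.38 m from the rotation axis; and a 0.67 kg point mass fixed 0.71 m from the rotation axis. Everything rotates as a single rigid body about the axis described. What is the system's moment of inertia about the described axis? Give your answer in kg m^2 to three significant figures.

Solid disk: I_cm = (1/2)MR² = (1/2)(2.2)(0.046)² = 0.0023276 kg m^2; centre at d = 0.38 m, so the parallel axis theorem gives I = 0.0023276 + (2.2)(0.38)² = 0.32001 kg m^2.
Point mass: I_cm = 0; centre at d = 0.71 m, so the parallel axis theorem gives I = 0 + (0.67)(0.71)² = 0.33775 kg m^2.
Total I = 0.32001 + 0.33775 = 0.65775 kg m^2.

0.658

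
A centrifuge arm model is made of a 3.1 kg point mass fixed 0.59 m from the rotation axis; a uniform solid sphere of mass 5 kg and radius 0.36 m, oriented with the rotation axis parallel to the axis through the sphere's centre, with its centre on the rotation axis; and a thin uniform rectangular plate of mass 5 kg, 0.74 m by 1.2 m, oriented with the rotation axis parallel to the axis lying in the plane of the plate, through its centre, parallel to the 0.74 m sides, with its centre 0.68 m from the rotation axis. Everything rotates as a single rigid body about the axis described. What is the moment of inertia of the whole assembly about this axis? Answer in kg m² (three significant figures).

4.25

Point mass: I_cm = 0; centre at d = 0.59 m, so the parallel axis theorem gives I = 0 + (3.1)(0.59)² = 1.0791 kg m².
Solid sphere: I_cm = (2/5)MR² = (2/5)(5)(0.36)² = 0.2592 kg m²; axis through the centre, so I = 0.2592 kg m².
Rectangular plate: I_cm = (1/12)Mb² = (1/12)(5)(1.2)² = 0.6 kg m²; centre at d = 0.68 m, so the parallel axis theorem gives I = 0.6 + (5)(0.68)² = 2.912 kg m².
Total I = 1.0791 + 0.2592 + 2.912 = 4.2503 kg m².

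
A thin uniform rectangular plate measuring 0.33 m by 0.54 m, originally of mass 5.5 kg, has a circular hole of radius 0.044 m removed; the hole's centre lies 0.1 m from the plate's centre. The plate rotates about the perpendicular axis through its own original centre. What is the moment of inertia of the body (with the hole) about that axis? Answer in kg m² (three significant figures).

Unpierced body about its centre: I₀ = (1/12)M(a²+b²) = (1/12)(5.5)[(0.33)² + (0.54)²] = 0.18356 kg m².
The removed disk has mass m = M·πr²/(ab) = (5.5)·π(0.044)²/(0.33·0.54) = 0.18772 kg (same uniform areal density).
Its moment of inertia about the rotation axis (parallel-axis theorem): I_hole = (1/2)mr² + md² = (1/2)(0.18772)(0.044)² + (0.18772)(0.1)² = 0.0020589 kg m².
Treating the hole as negative mass, I = I₀ − I_hole = 0.18356 − 0.0020589 = 0.1815 kg m².

0.182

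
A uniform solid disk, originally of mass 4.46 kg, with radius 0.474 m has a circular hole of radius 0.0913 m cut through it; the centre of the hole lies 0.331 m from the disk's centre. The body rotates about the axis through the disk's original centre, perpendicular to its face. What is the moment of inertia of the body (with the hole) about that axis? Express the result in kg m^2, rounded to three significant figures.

Unpierced body about its centre: I₀ = (1/2)MR² = (1/2)(4.46)(0.474)² = 0.50103 kg m^2.
The removed disk has mass m = M·(r/R)² = (4.46)(0.0913/0.474)² = 0.16547 kg (same uniform areal density).
Its moment of inertia about the rotation axis (parallel-axis theorem): I_hole = (1/2)mr² + md² = (1/2)(0.16547)(0.0913)² + (0.16547)(0.331)² = 0.018819 kg m^2.
Treating the hole as negative mass, I = I₀ − I_hole = 0.50103 − 0.018819 = 0.48221 kg m^2.

0.482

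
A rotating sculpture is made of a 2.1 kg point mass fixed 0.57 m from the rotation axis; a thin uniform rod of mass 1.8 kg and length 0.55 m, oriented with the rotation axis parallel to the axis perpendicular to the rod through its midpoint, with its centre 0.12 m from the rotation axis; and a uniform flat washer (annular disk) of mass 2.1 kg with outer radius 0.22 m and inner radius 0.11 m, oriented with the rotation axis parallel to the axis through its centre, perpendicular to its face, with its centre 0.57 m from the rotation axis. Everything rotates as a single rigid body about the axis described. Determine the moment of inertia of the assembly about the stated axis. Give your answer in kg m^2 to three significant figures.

Point mass: I_cm = 0; centre at d = 0.57 m, so the parallel axis theorem gives I = 0 + (2.1)(0.57)² = 0.68229 kg m^2.
Thin rod: I_cm = (1/12)ML² = (1/12)(1.8)(0.55)² = 0.045375 kg m^2; centre at d = 0.12 m, so the parallel axis theorem gives I = 0.045375 + (1.8)(0.12)² = 0.071295 kg m^2.
Annular disk: I_cm = (1/2)M(R²+r²) = (1/2)(2.1)[(0.22)² + (0.11)²] = 0.063525 kg m^2; centre at d = 0.57 m, so the parallel axis theorem gives I = 0.063525 + (2.1)(0.57)² = 0.74581 kg m^2.
Total I = 0.68229 + 0.071295 + 0.74581 = 1.4994 kg m^2.

1.50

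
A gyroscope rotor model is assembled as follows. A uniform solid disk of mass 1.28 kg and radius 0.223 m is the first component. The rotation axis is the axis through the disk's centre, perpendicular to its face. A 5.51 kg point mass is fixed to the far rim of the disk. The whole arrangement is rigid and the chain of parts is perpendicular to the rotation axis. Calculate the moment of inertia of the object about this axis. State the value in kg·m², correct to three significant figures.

Solid disk: I_cm = (1/2)MR² = (1/2)(1.28)(0.223)² = 0.031827 kg·m²; axis through the centre, so I = 0.031827 kg·m².
Point mass: I_cm = 0; centre at d = 0.223 m, so I = I_cm + Md² gives I = 0 + (5.51)(0.223)² = 0.27401 kg·m².
Total I = 0.031827 + 0.27401 = 0.30583 kg·m².

0.306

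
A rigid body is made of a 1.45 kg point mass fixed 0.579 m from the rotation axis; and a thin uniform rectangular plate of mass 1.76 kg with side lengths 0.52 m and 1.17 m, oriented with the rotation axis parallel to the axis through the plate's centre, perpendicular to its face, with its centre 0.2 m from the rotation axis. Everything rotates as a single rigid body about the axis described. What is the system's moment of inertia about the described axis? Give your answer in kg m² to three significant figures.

Point mass: I_cm = 0; centre at d = 0.579 m, so the parallel axis theorem gives I = 0 + (1.45)(0.579)² = 0.4861 kg m².
Rectangular plate: I_cm = (1/12)M(a²+b²) = (1/12)(1.76)[(0.52)² + (1.17)²] = 0.24043 kg m²; centre at d = 0.2 m, so the parallel axis theorem gives I = 0.24043 + (1.76)(0.2)² = 0.31083 kg m².
Total I = 0.4861 + 0.31083 = 0.79693 kg m².

0.797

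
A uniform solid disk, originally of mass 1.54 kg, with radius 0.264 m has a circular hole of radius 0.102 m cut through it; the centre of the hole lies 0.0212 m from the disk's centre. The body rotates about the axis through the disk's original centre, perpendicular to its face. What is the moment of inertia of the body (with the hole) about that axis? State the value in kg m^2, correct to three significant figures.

Unpierced body about its centre: I₀ = (1/2)MR² = (1/2)(1.54)(0.264)² = 0.053666 kg m^2.
The removed disk has mass m = M·(r/R)² = (1.54)(0.102/0.264)² = 0.22989 kg (same uniform areal density).
Its moment of inertia about the rotation axis (parallel-axis theorem): I_hole = (1/2)mr² + md² = (1/2)(0.22989)(0.102)² + (0.22989)(0.0212)² = 0.0012992 kg m^2.
Treating the hole as negative mass, I = I₀ − I_hole = 0.053666 − 0.0012992 = 0.052367 kg m^2.

0.0524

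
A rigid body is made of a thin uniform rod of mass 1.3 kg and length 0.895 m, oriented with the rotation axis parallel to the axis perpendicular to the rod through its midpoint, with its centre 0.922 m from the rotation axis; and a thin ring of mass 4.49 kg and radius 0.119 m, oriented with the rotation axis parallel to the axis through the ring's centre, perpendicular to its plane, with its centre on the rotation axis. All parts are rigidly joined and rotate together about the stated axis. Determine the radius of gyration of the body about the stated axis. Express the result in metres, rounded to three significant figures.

0.466

Thin rod: I_cm = (1/12)ML² = (1/12)(1.3)(0.895)² = 0.086778 kg·m²; centre at d = 0.922 m, so I = I_cm + Md² gives I = 0.086778 + (1.3)(0.922)² = 1.1919 kg·m².
Thin ring: I_cm = MR² = (4.49)(0.119)² = 0.063583 kg·m²; axis through the centre, so I = 0.063583 kg·m².
Total I = 1.2555 kg·m²; total mass M = 5.79 kg.
k = √(I/M) = √(1.2555/5.79) = 0.46565 m.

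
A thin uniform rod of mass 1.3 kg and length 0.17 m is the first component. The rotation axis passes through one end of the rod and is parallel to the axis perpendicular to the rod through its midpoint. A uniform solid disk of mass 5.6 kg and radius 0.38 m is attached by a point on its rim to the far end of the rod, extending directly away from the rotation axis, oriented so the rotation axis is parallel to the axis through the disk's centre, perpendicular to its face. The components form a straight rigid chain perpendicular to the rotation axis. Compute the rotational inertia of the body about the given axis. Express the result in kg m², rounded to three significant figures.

2.11

Thin rod: I_cm = (1/12)ML² = (1/12)(1.3)(0.17)² = 0.0031308 kg m²; centre at d = 0.085 m, so the parallel axis theorem gives I = 0.0031308 + (1.3)(0.085)² = 0.012523 kg m².
Solid disk: I_cm = (1/2)MR² = (1/2)(5.6)(0.38)² = 0.40432 kg m²; centre at d = 0.085 + 0.085 + 0.38 = 0.55 m, so the parallel axis theorem gives I = 0.40432 + (5.6)(0.55)² = 2.0983 kg m².
Total I = 0.012523 + 2.0983 = 2.1108 kg m².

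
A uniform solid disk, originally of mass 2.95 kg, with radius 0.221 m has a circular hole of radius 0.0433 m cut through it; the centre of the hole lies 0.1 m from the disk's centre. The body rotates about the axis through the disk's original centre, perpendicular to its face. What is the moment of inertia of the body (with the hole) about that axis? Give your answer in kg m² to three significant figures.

0.0708

Unpierced body about its centre: I₀ = (1/2)MR² = (1/2)(2.95)(0.221)² = 0.07204 kg m².
The removed disk has mass m = M·(r/R)² = (2.95)(0.0433/0.221)² = 0.11324 kg (same uniform areal density).
Its moment of inertia about the rotation axis (parallel-axis theorem): I_hole = (1/2)mr² + md² = (1/2)(0.11324)(0.0433)² + (0.11324)(0.1)² = 0.0012386 kg m².
Treating the hole as negative mass, I = I₀ − I_hole = 0.07204 − 0.0012386 = 0.070802 kg m².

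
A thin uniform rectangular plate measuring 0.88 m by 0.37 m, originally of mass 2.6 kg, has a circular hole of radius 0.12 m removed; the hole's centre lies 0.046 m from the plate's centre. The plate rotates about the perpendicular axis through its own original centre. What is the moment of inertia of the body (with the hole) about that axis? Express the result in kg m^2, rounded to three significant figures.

0.194

Unpierced body about its centre: I₀ = (1/12)M(a²+b²) = (1/12)(2.6)[(0.88)² + (0.37)²] = 0.19745 kg m^2.
The removed disk has mass m = M·πr²/(ab) = (2.6)·π(0.12)²/(0.88·0.37) = 0.36124 kg (same uniform areal density).
Its moment of inertia about the rotation axis (parallel-axis theorem): I_hole = (1/2)mr² + md² = (1/2)(0.36124)(0.12)² + (0.36124)(0.046)² = 0.0033654 kg m^2.
Treating the hole as negative mass, I = I₀ − I_hole = 0.19745 − 0.0033654 = 0.19408 kg m^2.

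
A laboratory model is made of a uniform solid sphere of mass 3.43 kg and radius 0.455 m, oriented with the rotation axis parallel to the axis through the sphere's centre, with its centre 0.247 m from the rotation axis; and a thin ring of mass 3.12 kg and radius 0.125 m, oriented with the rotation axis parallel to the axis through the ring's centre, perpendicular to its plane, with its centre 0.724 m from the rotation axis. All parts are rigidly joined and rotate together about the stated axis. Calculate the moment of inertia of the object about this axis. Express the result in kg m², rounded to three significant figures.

Solid sphere: I_cm = (2/5)MR² = (2/5)(3.43)(0.455)² = 0.28404 kg m²; centre at d = 0.247 m, so the parallel axis theorem gives I = 0.28404 + (3.43)(0.247)² = 0.4933 kg m².
Thin ring: I_cm = MR² = (3.12)(0.125)² = 0.04875 kg m²; centre at d = 0.724 m, so the parallel axis theorem gives I = 0.04875 + (3.12)(0.724)² = 1.6842 kg m².
Total I = 0.4933 + 1.6842 = 2.1775 kg m².

2.18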